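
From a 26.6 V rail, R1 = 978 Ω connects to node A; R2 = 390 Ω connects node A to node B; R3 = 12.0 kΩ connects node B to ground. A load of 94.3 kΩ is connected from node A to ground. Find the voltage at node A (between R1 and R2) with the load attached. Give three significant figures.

Below node A the series string R2+R3 = 12390 Ω sits in parallel with the 94300 Ω load: 10950 Ω.
V_A = 26.6 × 10950/(978 + 10950) = 24.4 V.

V ≈ 24.4 V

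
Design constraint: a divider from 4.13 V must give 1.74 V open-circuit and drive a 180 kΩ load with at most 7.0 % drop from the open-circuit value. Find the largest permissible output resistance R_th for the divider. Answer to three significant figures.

R_th ≤ 13.5 kΩ

Loading drop = R_th/(R_th + R_L) ≤ 0.0700, so R_th ≤ R_L · ε/(1−ε) = 180 kΩ × 0.0700/0.9300 = 13.5 kΩ.
(Any R1, R2 with R2/(R1+R2) = 0.421 and R1‖R2 ≤ 13.5 kΩ will meet the spec.)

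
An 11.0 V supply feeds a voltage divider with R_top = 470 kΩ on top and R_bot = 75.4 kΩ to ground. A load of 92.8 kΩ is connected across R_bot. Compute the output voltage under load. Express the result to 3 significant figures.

V_out ≈ 0.894 V

The load sits in parallel with R_bot: R_bot‖R_L = (75.4 × 92.8) / (75.4 + 92.8) = 41.60 kΩ.
V_out = 11.0 × 41.60 / (470 + 41.60) = 11.0 × 41.60/511.6 = 0.894 V.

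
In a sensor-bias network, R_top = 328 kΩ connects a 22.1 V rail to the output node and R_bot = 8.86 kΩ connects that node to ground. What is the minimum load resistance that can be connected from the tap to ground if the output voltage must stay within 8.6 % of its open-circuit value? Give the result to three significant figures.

R_L(min) ≈ 91.7 kΩ

Output resistance R_th = R_top‖R_bot = (328 × 8.86)/336.9 = 8.627 kΩ.
The fractional drop is R_th/(R_th + R_L); requiring this ≤ 0.0860 gives R_L ≥ R_th(1/0.0860 − 1) = 8.627 × 10.63 = 91.7 kΩ.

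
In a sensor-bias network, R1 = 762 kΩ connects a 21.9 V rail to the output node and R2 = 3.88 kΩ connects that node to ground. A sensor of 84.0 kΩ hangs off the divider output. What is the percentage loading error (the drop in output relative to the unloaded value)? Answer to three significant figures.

4.39 %

The divider's output (Thévenin) resistance is R1‖R2 = 3.860 kΩ.
Fractional drop under load = R_th/(R_th + R_L) = 3.860 / (3.860 + 84.0) = 0.04394.
So the output falls by 4.39 %.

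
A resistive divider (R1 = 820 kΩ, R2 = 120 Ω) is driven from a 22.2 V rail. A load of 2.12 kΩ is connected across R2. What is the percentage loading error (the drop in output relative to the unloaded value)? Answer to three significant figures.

5.36 %

The divider's output (Thévenin) resistance is R1‖R2 = 120.0 Ω.
Fractional drop under load = R_th/(R_th + R_L) = 120.0 / (120.0 + 2120) = 0.05356.
So the output falls by 5.36 %.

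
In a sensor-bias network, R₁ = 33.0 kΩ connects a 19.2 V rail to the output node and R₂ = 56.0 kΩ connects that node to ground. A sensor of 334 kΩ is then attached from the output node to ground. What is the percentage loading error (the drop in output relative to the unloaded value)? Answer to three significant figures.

5.85 %

The divider's output (Thévenin) resistance is R₁‖R₂ = 20.76 kΩ.
Fractional drop under load = R_th/(R_th + R_L) = 20.76 / (20.76 + 334) = 0.05853.
So the output falls by 5.85 %.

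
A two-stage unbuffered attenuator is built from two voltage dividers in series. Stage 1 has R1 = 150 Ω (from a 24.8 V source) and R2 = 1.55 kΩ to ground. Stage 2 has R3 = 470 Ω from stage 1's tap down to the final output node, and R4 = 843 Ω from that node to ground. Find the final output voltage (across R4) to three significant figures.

V_out ≈ 13.1 V

Stage 2 presents R3+R4 = 1313 Ω as a load on stage 1's tap.
Stage 1's lower leg becomes R2‖(R3+R4) = 710.8 Ω, so V_mid = 24.8 × 710.8/860.8 = 20.48 V.
Stage 2 is itself unloaded: V_out = V_mid × R4/(R3+R4) = 20.48 × 843/1313 = 13.1 V.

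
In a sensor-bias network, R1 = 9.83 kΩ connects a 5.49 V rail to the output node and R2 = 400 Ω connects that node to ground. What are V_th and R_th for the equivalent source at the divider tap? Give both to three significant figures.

V_th is the open-circuit tap voltage: 5.49 × 400/(9830 + 400) = 0.215 V.
With the supply zeroed, R1 and R2 appear in parallel from the tap: R_th = R1‖R2 = (9830 × 400)/10230 = 384 Ω.

V_th = 0.215 V, R_th = 384 Ω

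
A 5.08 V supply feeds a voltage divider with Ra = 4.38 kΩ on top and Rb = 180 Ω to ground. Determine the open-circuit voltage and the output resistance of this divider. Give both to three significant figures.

V_th = 0.201 V, R_th = 173 Ω

V_th is the open-circuit tap voltage: 5.08 × 180/(4380 + 180) = 0.201 V.
With the supply zeroed, Ra and Rb appear in parallel from the tap: R_th = Ra‖Rb = (4380 × 180)/4560 = 173 Ω.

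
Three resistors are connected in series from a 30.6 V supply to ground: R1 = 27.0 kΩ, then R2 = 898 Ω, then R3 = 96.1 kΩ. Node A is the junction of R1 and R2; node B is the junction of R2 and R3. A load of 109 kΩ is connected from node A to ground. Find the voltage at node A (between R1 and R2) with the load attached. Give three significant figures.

Below node A the series string R2+R3 = 97000 Ω sits in parallel with the 109000 Ω load: 51320 Ω.
V_A = 30.6 × 51320/(27000 + 51320) = 20.1 V.

V ≈ 20.1 V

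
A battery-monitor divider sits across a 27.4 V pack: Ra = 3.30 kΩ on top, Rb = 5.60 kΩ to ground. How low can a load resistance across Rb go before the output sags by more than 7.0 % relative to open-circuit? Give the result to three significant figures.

Output resistance R_th = Ra‖Rb = (3.30 × 5.60)/8.900 = 2.076 kΩ.
The fractional drop is R_th/(R_th + R_L); requiring this ≤ 0.0700 gives R_L ≥ R_th(1/0.0700 − 1) = 2.076 × 13.29 = 27.6 kΩ.

R_L(min) ≈ 27.6 kΩ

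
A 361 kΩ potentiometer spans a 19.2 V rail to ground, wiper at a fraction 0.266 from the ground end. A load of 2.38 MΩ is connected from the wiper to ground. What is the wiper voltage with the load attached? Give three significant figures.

V ≈ 4.96 V

The wiper splits the pot into (1−α)R = 265.0 kΩ above and αR = 96.03 kΩ below.
Lower section ‖ load = 92.30 kΩ.
V_wiper = 19.2 × 92.30/(265.0 + 92.30) = 4.96 V.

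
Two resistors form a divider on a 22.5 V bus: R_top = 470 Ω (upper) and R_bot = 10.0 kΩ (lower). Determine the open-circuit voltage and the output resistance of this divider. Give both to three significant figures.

V_th is the open-circuit tap voltage: 22.5 × 10000/(470 + 10000) = 21.5 V.
With the supply zeroed, R_top and R_bot appear in parallel from the tap: R_th = R_top‖R_bot = (470 × 10000)/10470 = 449 Ω.

V_th = 21.5 V, R_th = 449 Ω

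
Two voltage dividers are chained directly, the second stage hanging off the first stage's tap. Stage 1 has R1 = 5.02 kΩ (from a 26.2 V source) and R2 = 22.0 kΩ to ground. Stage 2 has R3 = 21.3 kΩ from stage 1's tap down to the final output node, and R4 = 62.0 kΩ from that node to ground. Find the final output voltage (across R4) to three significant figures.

V_out ≈ 15.1 V

Stage 2 presents R3+R4 = 83.30 kΩ as a load on stage 1's tap.
Stage 1's lower leg becomes R2‖(R3+R4) = 17.40 kΩ, so V_mid = 26.2 × 17.40/22.42 = 20.33 V.
Stage 2 is itself unloaded: V_out = V_mid × R4/(R3+R4) = 20.33 × 62.0/83.30 = 15.1 V.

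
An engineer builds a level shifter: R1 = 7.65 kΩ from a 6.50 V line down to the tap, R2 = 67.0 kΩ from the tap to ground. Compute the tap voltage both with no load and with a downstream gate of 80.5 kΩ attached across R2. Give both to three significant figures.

Unloaded: 5.83 V; loaded: 5.38 V

Open-circuit: V = 6.50 × 67.0/(7.65 + 67.0) = 5.83 V.
With the load, R2 becomes R2‖R_L = 36.57 kΩ, so V = 6.50 × 36.57/44.22 = 5.38 V.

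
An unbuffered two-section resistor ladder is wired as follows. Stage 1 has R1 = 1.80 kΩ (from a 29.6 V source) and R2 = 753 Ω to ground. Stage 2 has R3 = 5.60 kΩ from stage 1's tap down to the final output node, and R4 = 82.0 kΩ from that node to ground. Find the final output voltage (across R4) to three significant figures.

Stage 2 presents R3+R4 = 87600 Ω as a load on stage 1's tap.
Stage 1's lower leg becomes R2‖(R3+R4) = 746.6 Ω, so V_mid = 29.6 × 746.6/2547 = 8.678 V.
Stage 2 is itself unloaded: V_out = V_mid × R4/(R3+R4) = 8.678 × 82000/87600 = 8.12 V.

V_out ≈ 8.12 V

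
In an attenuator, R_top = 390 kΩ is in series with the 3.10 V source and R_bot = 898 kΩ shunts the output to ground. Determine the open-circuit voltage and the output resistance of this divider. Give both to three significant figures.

V_th is the open-circuit tap voltage: 3.10 × 898/(390 + 898) = 2.16 V.
With the supply zeroed, R_top and R_bot appear in parallel from the tap: R_th = R_top‖R_bot = (390 × 898)/1288 = 272 kΩ.

V_th = 2.16 V, R_th = 272 kΩ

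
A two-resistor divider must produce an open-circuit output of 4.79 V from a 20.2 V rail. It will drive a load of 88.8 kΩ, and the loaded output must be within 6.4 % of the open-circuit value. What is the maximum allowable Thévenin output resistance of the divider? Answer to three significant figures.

Loading drop = R_th/(R_th + R_L) ≤ 0.0640, so R_th ≤ R_L · ε/(1−ε) = 88.8 kΩ × 0.0640/0.9360 = 6.07 kΩ.

R_th ≤ 6.07 kΩ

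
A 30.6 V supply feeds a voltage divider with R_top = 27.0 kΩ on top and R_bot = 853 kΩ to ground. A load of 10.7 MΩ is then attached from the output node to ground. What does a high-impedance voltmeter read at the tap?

V_out ≈ 29.6 V

The load sits in parallel with R_bot: R_bot‖R_L = (853 × 10700) / (853 + 10700) = 790.0 kΩ.
V_out = 30.6 × 790.0 / (27.0 + 790.0) = 30.6 × 790.0/817.0 = 29.6 V.
(Unloaded it would have been 29.7 V.)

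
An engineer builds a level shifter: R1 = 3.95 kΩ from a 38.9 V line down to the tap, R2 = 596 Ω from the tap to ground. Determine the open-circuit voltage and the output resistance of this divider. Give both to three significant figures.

V_th is the open-circuit tap voltage: 38.9 × 596/(3950 + 596) = 5.10 V.
With the supply zeroed, R1 and R2 appear in parallel from the tap: R_th = R1‖R2 = (3950 × 596)/4546 = 518 Ω.

V_th = 5.10 V, R_th = 518 Ω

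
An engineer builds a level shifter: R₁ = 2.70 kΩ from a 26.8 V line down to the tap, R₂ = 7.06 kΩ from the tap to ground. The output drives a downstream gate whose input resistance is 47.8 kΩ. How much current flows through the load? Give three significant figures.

R₂‖R_L = 6.151 kΩ; V_out = 26.8 × 6.151/8.851 = 18.63 V.
I_L = V_out / R_L = 18.63 / 47.8 kΩ = 0.390 mA.

I_L ≈ 0.390 mA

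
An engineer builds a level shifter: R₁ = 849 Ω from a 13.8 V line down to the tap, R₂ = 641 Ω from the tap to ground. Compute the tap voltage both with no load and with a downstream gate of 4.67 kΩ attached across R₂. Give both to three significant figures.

Unloaded: 5.94 V; loaded: 5.51 V

Open-circuit: V = 13.8 × 641/(849 + 641) = 5.94 V.
With the load, R₂ becomes R₂‖R_L = 563.6 Ω, so V = 13.8 × 563.6/1413 = 5.51 V.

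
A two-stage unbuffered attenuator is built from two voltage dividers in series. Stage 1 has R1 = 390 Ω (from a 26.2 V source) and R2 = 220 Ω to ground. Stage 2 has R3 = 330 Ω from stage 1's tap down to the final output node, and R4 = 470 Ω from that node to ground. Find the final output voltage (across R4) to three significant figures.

Stage 2 presents R3+R4 = 800.0 Ω as a load on stage 1's tap.
Stage 1's lower leg becomes R2‖(R3+R4) = 172.5 Ω, so V_mid = 26.2 × 172.5/562.5 = 8.036 V.
Stage 2 is itself unloaded: V_out = V_mid × R4/(R3+R4) = 8.036 × 470/800.0 = 4.72 V.

V_out ≈ 4.72 V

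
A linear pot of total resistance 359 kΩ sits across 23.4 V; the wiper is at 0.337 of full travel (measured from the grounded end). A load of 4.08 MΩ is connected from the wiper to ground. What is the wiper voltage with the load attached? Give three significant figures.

V ≈ 7.73 V

The wiper splits the pot into (1−α)R = 238.0 kΩ above and αR = 121.0 kΩ below.
Lower section ‖ load = 117.5 kΩ.
V_wiper = 23.4 × 117.5/(238.0 + 117.5) = 7.73 V.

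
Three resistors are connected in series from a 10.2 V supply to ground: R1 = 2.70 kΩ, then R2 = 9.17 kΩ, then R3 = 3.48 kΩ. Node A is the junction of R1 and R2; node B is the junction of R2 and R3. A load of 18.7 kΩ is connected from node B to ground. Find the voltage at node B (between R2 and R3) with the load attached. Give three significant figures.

V ≈ 2.02 V

At node B, R3 is in parallel with the load: R3‖R_L = 2.934 kΩ.
Below node A the resistance is R2 + (R3‖R_L) = 12.10 kΩ, so V_A = 10.2 × 12.10/14.80 = 8.340 V.
Then V_B = V_A × (R3‖R_L)/(R2 + R3‖R_L) = 8.340 × 2.934/12.10 = 2.02 V.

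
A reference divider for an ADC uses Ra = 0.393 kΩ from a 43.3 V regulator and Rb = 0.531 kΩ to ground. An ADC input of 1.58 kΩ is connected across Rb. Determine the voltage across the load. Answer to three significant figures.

V_out ≈ 21.8 V

The load sits in parallel with Rb: Rb‖R_L = (531 × 1580) / (531 + 1580) = 397.4 Ω.
V_out = 43.3 × 397.4 / (393 + 397.4) = 43.3 × 397.4/790.4 = 21.8 V.
(Unloaded it would have been 24.9 V.)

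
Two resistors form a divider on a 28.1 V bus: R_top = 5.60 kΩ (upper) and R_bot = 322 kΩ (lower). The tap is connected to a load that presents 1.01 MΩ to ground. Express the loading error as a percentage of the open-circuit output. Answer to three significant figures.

0.542 %

The divider's output (Thévenin) resistance is R_top‖R_bot = 5.504 kΩ.
Fractional drop under load = R_th/(R_th + R_L) = 5.504 / (5.504 + 1010) = 0.005420.
So the output falls by 0.542 %.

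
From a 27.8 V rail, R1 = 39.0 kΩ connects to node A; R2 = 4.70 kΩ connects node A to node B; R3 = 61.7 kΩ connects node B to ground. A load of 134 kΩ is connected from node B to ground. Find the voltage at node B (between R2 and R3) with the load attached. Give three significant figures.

At node B, R3 is in parallel with the load: R3‖R_L = 42.25 kΩ.
Below node A the resistance is R2 + (R3‖R_L) = 46.95 kΩ, so V_A = 27.8 × 46.95/85.95 = 15.19 V.
Then V_B = V_A × (R3‖R_L)/(R2 + R3‖R_L) = 15.19 × 42.25/46.95 = 13.7 V.

V ≈ 13.7 V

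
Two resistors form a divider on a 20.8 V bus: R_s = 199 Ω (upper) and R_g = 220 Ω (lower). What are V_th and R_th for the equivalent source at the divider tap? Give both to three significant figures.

V_th = 10.9 V, R_th = 104 Ω

V_th is the open-circuit tap voltage: 20.8 × 220/(199 + 220) = 10.9 V.
With the supply zeroed, R_s and R_g appear in parallel from the tap: R_th = R_s‖R_g = (199 × 220)/419.0 = 104 Ω.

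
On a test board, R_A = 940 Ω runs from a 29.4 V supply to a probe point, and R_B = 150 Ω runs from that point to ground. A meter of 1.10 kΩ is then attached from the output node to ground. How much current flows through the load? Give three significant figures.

I_L ≈ 3.29 mA

R_B‖R_L = 132.0 Ω; V_out = 29.4 × 132.0/1072 = 3.620 V.
I_L = V_out / R_L = 3.620 / 1.10 kΩ = 3.29 mA.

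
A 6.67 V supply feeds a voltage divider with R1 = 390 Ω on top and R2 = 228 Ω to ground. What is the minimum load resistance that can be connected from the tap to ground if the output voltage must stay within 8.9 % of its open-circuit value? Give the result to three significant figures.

R_L(min) ≈ 1.47 kΩ

Output resistance R_th = R1‖R2 = (390 × 228)/618.0 = 143.9 Ω.
The fractional drop is R_th/(R_th + R_L); requiring this ≤ 0.0890 gives R_L ≥ R_th(1/0.0890 − 1) = 143.9 × 10.24 = 1.47 kΩ.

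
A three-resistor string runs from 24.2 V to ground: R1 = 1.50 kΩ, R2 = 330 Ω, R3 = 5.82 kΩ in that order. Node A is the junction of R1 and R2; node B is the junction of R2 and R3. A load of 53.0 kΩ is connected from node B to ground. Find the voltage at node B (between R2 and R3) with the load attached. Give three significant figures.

At node B, R3 is in parallel with the load: R3‖R_L = 5244 Ω.
Below node A the resistance is R2 + (R3‖R_L) = 5574 Ω, so V_A = 24.2 × 5574/7074 = 19.07 V.
Then V_B = V_A × (R3‖R_L)/(R2 + R3‖R_L) = 19.07 × 5244/5574 = 17.9 V.

V ≈ 17.9 V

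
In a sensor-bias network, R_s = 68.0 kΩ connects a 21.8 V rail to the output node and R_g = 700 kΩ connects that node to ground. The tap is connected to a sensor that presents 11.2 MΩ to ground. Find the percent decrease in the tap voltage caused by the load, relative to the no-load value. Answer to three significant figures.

0.550 %

The divider's output (Thévenin) resistance is R_s‖R_g = 61.98 kΩ.
Fractional drop under load = R_th/(R_th + R_L) = 61.98 / (61.98 + 11200) = 0.005503.
So the output falls by 0.550 %.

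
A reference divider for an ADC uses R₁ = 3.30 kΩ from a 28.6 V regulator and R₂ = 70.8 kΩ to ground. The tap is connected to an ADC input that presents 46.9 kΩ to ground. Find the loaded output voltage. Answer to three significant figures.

V_out ≈ 25.6 V

The load sits in parallel with R₂: R₂‖R_L = (70.8 × 46.9) / (70.8 + 46.9) = 28.21 kΩ.
V_out = 28.6 × 28.21 / (3.30 + 28.21) = 28.6 × 28.21/31.51 = 25.6 V.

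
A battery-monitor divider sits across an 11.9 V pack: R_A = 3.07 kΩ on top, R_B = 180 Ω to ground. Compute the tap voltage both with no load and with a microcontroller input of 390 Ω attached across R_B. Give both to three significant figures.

Open-circuit: V = 11.9 × 180/(3070 + 180) = 0.659 V.
With the load, R_B becomes R_B‖R_L = 123.2 Ω, so V = 11.9 × 123.2/3193 = 0.459 V.

Unloaded: 0.659 V; loaded: 0.459 V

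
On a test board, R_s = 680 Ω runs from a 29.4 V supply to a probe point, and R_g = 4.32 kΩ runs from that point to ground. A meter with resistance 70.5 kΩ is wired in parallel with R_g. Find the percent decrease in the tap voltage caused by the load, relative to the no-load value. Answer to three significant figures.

0.826 %

The divider's output (Thévenin) resistance is R_s‖R_g = 587.5 Ω.
Fractional drop under load = R_th/(R_th + R_L) = 587.5 / (587.5 + 70500) = 0.008265.
So the output falls by 0.826 %.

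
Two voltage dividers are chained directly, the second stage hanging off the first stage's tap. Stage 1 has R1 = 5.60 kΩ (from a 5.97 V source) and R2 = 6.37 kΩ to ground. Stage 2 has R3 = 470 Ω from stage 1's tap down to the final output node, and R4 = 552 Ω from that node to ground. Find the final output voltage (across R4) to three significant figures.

Stage 2 presents R3+R4 = 1022 Ω as a load on stage 1's tap.
Stage 1's lower leg becomes R2‖(R3+R4) = 880.7 Ω, so V_mid = 5.97 × 880.7/6481 = 0.8113 V.
Stage 2 is itself unloaded: V_out = V_mid × R4/(R3+R4) = 0.8113 × 552/1022 = 0.438 V.

V_out ≈ 0.438 V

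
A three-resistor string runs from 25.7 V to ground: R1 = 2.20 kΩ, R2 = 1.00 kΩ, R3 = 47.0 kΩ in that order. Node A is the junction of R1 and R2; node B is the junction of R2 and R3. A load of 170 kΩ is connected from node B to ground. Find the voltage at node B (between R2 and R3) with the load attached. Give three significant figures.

V ≈ 23.6 V

At node B, R3 is in parallel with the load: R3‖R_L = 36.82 kΩ.
Below node A the resistance is R2 + (R3‖R_L) = 37.82 kΩ, so V_A = 25.7 × 37.82/40.02 = 24.29 V.
Then V_B = V_A × (R3‖R_L)/(R2 + R3‖R_L) = 24.29 × 36.82/37.82 = 23.6 V.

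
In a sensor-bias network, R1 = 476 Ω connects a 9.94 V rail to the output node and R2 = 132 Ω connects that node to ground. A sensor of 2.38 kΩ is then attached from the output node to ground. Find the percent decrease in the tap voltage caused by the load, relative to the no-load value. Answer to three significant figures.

The divider's output (Thévenin) resistance is R1‖R2 = 103.3 Ω.
Fractional drop under load = R_th/(R_th + R_L) = 103.3 / (103.3 + 2380) = 0.04161.
So the output falls by 4.16 %.

4.16 %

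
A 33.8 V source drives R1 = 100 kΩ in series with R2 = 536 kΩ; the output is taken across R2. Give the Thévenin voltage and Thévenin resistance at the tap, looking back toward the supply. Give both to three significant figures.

V_th is the open-circuit tap voltage: 33.8 × 536/(100 + 536) = 28.5 V.
With the supply zeroed, R1 and R2 appear in parallel from the tap: R_th = R1‖R2 = (100 × 536)/636.0 = 84.3 kΩ.

V_th = 28.5 V, R_th = 84.3 kΩ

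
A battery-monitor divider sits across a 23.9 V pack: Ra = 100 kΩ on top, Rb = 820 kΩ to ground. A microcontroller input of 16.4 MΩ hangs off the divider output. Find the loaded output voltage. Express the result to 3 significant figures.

V_out ≈ 21.2 V

The load sits in parallel with Rb: Rb‖R_L = (820 × 16400) / (820 + 16400) = 781.0 kΩ.
V_out = 23.9 × 781.0 / (100 + 781.0) = 23.9 × 781.0/881.0 = 21.2 V.
(Unloaded it would have been 21.3 V.)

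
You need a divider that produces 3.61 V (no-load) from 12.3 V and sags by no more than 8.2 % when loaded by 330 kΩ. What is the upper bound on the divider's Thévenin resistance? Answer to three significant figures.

R_th ≤ 29.5 kΩ

Loading drop = R_th/(R_th + R_L) ≤ 0.0820, so R_th ≤ R_L · ε/(1−ε) = 330 kΩ × 0.0820/0.9180 = 29.5 kΩ.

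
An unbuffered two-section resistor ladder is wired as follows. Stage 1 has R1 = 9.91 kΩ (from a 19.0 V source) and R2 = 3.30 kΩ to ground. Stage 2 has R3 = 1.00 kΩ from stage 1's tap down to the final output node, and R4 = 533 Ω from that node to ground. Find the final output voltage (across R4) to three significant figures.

Stage 2 presents R3+R4 = 1533 Ω as a load on stage 1's tap.
Stage 1's lower leg becomes R2‖(R3+R4) = 1047 Ω, so V_mid = 19.0 × 1047/10960 = 1.815 V.
Stage 2 is itself unloaded: V_out = V_mid × R4/(R3+R4) = 1.815 × 533/1533 = 0.631 V.

V_out ≈ 0.631 V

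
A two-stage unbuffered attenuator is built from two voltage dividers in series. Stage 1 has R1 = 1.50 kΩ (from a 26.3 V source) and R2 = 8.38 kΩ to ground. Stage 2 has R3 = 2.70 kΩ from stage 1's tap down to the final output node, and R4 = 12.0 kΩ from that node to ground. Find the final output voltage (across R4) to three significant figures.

V_out ≈ 16.8 V

Stage 2 presents R3+R4 = 14.70 kΩ as a load on stage 1's tap.
Stage 1's lower leg becomes R2‖(R3+R4) = 5.337 kΩ, so V_mid = 26.3 × 5.337/6.837 = 20.53 V.
Stage 2 is itself unloaded: V_out = V_mid × R4/(R3+R4) = 20.53 × 12.0/14.70 = 16.8 V.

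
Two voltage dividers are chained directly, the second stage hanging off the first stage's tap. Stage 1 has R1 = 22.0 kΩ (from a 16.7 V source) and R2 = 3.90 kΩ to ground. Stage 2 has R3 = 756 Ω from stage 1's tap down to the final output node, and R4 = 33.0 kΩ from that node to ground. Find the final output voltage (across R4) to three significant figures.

V_out ≈ 2.24 V

Stage 2 presents R3+R4 = 33760 Ω as a load on stage 1's tap.
Stage 1's lower leg becomes R2‖(R3+R4) = 3496 Ω, so V_mid = 16.7 × 3496/25500 = 2.290 V.
Stage 2 is itself unloaded: V_out = V_mid × R4/(R3+R4) = 2.290 × 33000/33760 = 2.24 V.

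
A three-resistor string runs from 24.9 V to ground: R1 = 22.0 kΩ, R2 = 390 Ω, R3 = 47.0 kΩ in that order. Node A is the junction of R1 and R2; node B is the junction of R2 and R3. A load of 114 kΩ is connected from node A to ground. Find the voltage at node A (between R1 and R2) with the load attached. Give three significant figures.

Below node A the series string R2+R3 = 47390 Ω sits in parallel with the 114000 Ω load: 33470 Ω.
V_A = 24.9 × 33470/(22000 + 33470) = 15.0 V.

V ≈ 15.0 V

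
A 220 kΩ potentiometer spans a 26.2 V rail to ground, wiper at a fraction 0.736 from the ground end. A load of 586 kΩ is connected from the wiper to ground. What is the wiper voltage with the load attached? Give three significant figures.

The wiper splits the pot into (1−α)R = 58.08 kΩ above and αR = 161.9 kΩ below.
Lower section ‖ load = 126.9 kΩ.
V_wiper = 26.2 × 126.9/(58.08 + 126.9) = 18.0 V.

V ≈ 18.0 V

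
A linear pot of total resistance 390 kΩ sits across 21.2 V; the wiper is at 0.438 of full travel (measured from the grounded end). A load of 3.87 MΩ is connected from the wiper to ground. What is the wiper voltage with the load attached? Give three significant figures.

The wiper splits the pot into (1−α)R = 219.2 kΩ above and αR = 170.8 kΩ below.
Lower section ‖ load = 163.6 kΩ.
V_wiper = 21.2 × 163.6/(219.2 + 163.6) = 9.06 V.

V ≈ 9.06 V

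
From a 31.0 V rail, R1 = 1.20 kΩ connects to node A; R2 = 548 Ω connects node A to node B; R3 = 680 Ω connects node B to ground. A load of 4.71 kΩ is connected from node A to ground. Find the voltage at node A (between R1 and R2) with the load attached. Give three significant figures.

V ≈ 13.9 V

Below node A the series string R2+R3 = 1228 Ω sits in parallel with the 4710 Ω load: 974.0 Ω.
V_A = 31.0 × 974.0/(1200 + 974.0) = 13.9 V.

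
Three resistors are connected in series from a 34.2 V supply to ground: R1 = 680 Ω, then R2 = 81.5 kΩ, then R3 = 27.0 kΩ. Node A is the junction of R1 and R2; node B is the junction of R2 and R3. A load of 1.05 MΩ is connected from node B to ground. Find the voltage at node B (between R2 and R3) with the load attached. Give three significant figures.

V ≈ 8.30 V

At node B, R3 is in parallel with the load: R3‖R_L = 26320 Ω.
Below node A the resistance is R2 + (R3‖R_L) = 107800 Ω, so V_A = 34.2 × 107800/108500 = 33.99 V.
Then V_B = V_A × (R3‖R_L)/(R2 + R3‖R_L) = 33.99 × 26320/107800 = 8.30 V.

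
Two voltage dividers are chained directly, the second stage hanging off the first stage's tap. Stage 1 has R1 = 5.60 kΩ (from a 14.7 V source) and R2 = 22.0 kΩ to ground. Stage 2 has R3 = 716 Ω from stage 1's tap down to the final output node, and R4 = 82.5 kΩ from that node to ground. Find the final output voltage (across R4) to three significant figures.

V_out ≈ 11.0 V

Stage 2 presents R3+R4 = 83220 Ω as a load on stage 1's tap.
Stage 1's lower leg becomes R2‖(R3+R4) = 17400 Ω, so V_mid = 14.7 × 17400/23000 = 11.12 V.
Stage 2 is itself unloaded: V_out = V_mid × R4/(R3+R4) = 11.12 × 82500/83220 = 11.0 V.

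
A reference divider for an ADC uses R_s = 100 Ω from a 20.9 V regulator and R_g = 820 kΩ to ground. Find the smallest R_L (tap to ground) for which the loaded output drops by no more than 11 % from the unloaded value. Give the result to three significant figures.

R_L(min) ≈ 809 Ω

Output resistance R_th = R_s‖R_g = (100 × 820000)/820100 = 99.99 Ω.
The fractional drop is R_th/(R_th + R_L); requiring this ≤ 0.110 gives R_L ≥ R_th(1/0.110 − 1) = 99.99 × 8.091 = 809 Ω.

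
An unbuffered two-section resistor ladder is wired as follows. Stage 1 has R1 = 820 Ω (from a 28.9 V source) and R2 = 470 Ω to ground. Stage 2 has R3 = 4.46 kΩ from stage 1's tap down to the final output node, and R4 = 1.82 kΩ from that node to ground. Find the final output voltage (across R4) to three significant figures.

V_out ≈ 2.91 V

Stage 2 presents R3+R4 = 6280 Ω as a load on stage 1's tap.
Stage 1's lower leg becomes R2‖(R3+R4) = 437.3 Ω, so V_mid = 28.9 × 437.3/1257 = 10.05 V.
Stage 2 is itself unloaded: V_out = V_mid × R4/(R3+R4) = 10.05 × 1820/6280 = 2.91 V.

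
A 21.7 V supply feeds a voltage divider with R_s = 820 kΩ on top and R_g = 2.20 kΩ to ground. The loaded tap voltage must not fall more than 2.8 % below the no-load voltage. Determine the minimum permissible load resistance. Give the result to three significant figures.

R_L(min) ≈ 76.2 kΩ

Output resistance R_th = R_s‖R_g = (820 × 2.20)/822.2 = 2.194 kΩ.
The fractional drop is R_th/(R_th + R_L); requiring this ≤ 0.0280 gives R_L ≥ R_th(1/0.0280 − 1) = 2.194 × 34.71 = 76.2 kΩ.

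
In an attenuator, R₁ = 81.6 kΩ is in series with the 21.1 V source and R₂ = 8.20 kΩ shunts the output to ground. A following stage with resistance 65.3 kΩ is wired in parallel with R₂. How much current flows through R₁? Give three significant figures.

R₂‖R_L = 7.285 kΩ, so the source sees R₁ + R₂‖R_L = 88.89 kΩ.
I = 21.1 V / 88.89 kΩ = 0.237 mA.

I ≈ 0.237 mA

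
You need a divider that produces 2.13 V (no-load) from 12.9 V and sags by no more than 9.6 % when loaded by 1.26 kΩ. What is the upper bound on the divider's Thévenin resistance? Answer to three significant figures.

Loading drop = R_th/(R_th + R_L) ≤ 0.0960, so R_th ≤ R_L · ε/(1−ε) = 1.26 kΩ × 0.0960/0.9040 = 134 Ω.
(Any R1, R2 with R2/(R1+R2) = 0.165 and R1‖R2 ≤ 134 Ω will meet the spec.)

R_th ≤ 134 Ω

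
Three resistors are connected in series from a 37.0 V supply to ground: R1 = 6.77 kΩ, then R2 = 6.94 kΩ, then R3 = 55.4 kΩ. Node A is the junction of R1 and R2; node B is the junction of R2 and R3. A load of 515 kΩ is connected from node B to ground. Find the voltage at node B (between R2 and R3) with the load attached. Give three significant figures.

V ≈ 29.0 V

At node B, R3 is in parallel with the load: R3‖R_L = 50.02 kΩ.
Below node A the resistance is R2 + (R3‖R_L) = 56.96 kΩ, so V_A = 37.0 × 56.96/63.73 = 33.07 V.
Then V_B = V_A × (R3‖R_L)/(R2 + R3‖R_L) = 33.07 × 50.02/56.96 = 29.0 V.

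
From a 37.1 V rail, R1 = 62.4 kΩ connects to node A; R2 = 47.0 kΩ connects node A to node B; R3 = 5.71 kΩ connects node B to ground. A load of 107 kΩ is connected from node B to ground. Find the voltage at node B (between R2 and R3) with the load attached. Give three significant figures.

V ≈ 1.75 V

At node B, R3 is in parallel with the load: R3‖R_L = 5.421 kΩ.
Below node A the resistance is R2 + (R3‖R_L) = 52.42 kΩ, so V_A = 37.1 × 52.42/114.8 = 16.94 V.
Then V_B = V_A × (R3‖R_L)/(R2 + R3‖R_L) = 16.94 × 5.421/52.42 = 1.75 V.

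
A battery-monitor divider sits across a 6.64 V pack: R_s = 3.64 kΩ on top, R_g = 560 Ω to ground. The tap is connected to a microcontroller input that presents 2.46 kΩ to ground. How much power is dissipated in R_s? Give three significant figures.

P ≈ 9.56 mW

Total resistance from the source is R_s + (R_g‖R_L) = 4096 Ω, so I = 6.64/4096 Ω = 1.621 mA.
P = I²·R_s = (1.621 mA)² × 3.64 kΩ = 9.56 mW.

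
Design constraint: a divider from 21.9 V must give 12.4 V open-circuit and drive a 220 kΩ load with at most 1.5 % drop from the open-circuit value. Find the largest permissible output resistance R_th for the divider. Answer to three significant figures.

R_th ≤ 3.35 kΩ

Loading drop = R_th/(R_th + R_L) ≤ 0.0150, so R_th ≤ R_L · ε/(1−ε) = 220 kΩ × 0.0150/0.9850 = 3.35 kΩ.
(Any R1, R2 with R2/(R1+R2) = 0.566 and R1‖R2 ≤ 3.35 kΩ will meet the spec.)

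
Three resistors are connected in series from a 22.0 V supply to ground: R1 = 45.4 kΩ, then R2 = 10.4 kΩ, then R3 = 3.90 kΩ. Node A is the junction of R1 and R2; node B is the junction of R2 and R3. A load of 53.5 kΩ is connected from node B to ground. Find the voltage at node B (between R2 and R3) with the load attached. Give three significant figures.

At node B, R3 is in parallel with the load: R3‖R_L = 3.635 kΩ.
Below node A the resistance is R2 + (R3‖R_L) = 14.04 kΩ, so V_A = 22.0 × 14.04/59.44 = 5.195 V.
Then V_B = V_A × (R3‖R_L)/(R2 + R3‖R_L) = 5.195 × 3.635/14.04 = 1.35 V.

V ≈ 1.35 V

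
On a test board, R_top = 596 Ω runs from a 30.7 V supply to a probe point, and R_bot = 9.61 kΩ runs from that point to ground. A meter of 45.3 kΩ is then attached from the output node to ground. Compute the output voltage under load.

V_out ≈ 28.6 V

The load sits in parallel with R_bot: R_bot‖R_L = (9610 × 45300) / (9610 + 45300) = 7928 Ω.
V_out = 30.7 × 7928 / (596 + 7928) = 30.7 × 7928/8524 = 28.6 V.
(Unloaded it would have been 28.9 V.)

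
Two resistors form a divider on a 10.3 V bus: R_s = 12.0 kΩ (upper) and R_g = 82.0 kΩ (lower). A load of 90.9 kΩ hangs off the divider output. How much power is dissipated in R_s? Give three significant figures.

Total resistance from the source is R_s + (R_g‖R_L) = 55.11 kΩ, so I = 10.3/55.11 kΩ = 0.1869 mA.
P = I²·R_s = (0.1869 mA)² × 12.0 kΩ = 0.419 mW.

P ≈ 0.419 mW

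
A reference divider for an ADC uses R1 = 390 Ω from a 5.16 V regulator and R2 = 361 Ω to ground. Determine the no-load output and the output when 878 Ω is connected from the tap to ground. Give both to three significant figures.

Open-circuit: V = 5.16 × 361/(390 + 361) = 2.48 V.
With the load, R2 becomes R2‖R_L = 255.8 Ω, so V = 5.16 × 255.8/645.8 = 2.04 V.

Unloaded: 2.48 V; loaded: 2.04 V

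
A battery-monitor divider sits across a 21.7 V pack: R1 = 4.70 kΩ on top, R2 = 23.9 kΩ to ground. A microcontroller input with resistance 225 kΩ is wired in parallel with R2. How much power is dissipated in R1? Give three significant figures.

P ≈ 3.20 mW

Total resistance from the source is R1 + (R2‖R_L) = 26.31 kΩ, so I = 21.7/26.31 kΩ = 0.8249 mA.
P = I²·R1 = (0.8249 mA)² × 4.70 kΩ = 3.20 mW.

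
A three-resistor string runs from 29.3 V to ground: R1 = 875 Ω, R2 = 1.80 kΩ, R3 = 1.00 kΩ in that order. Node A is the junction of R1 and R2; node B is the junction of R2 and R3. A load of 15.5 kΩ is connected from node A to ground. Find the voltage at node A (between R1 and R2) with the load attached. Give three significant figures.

V ≈ 21.4 V

Below node A the series string R2+R3 = 2800 Ω sits in parallel with the 15500 Ω load: 2372 Ω.
V_A = 29.3 × 2372/(875 + 2372) = 21.4 V.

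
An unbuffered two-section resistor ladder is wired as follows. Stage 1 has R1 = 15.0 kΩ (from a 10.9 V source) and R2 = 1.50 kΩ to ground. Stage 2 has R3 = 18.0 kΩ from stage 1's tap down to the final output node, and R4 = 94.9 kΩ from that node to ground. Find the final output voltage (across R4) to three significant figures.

V_out ≈ 0.823 V

Stage 2 presents R3+R4 = 112.9 kΩ as a load on stage 1's tap.
Stage 1's lower leg becomes R2‖(R3+R4) = 1.480 kΩ, so V_mid = 10.9 × 1.480/16.48 = 0.9791 V.
Stage 2 is itself unloaded: V_out = V_mid × R4/(R3+R4) = 0.9791 × 94.9/112.9 = 0.823 V.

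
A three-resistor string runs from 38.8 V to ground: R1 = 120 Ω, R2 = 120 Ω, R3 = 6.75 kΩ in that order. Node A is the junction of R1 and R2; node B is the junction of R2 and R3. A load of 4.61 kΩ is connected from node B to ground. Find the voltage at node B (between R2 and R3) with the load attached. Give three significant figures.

At node B, R3 is in parallel with the load: R3‖R_L = 2739 Ω.
Below node A the resistance is R2 + (R3‖R_L) = 2859 Ω, so V_A = 38.8 × 2859/2979 = 37.24 V.
Then V_B = V_A × (R3‖R_L)/(R2 + R3‖R_L) = 37.24 × 2739/2859 = 35.7 V.

V ≈ 35.7 V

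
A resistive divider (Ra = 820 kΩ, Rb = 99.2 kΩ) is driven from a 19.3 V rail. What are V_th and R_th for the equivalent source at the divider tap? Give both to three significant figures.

V_th is the open-circuit tap voltage: 19.3 × 99.2/(820 + 99.2) = 2.08 V.
With the supply zeroed, Ra and Rb appear in parallel from the tap: R_th = Ra‖Rb = (820 × 99.2)/919.2 = 88.5 kΩ.

V_th = 2.08 V, R_th = 88.5 kΩ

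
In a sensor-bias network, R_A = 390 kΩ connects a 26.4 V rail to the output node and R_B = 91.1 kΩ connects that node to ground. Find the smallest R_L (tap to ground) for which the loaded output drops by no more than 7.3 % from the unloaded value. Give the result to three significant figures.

Output resistance R_th = R_A‖R_B = (390 × 91.1)/481.1 = 73.85 kΩ.
The fractional drop is R_th/(R_th + R_L); requiring this ≤ 0.0730 gives R_L ≥ R_th(1/0.0730 − 1) = 73.85 × 12.70 = 938 kΩ.

R_L(min) ≈ 938 kΩ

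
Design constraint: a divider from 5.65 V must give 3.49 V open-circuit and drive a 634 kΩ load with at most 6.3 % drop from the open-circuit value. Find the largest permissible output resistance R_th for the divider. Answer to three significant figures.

Loading drop = R_th/(R_th + R_L) ≤ 0.0630, so R_th ≤ R_L · ε/(1−ε) = 634 kΩ × 0.0630/0.9370 = 42.6 kΩ.
(Any R1, R2 with R2/(R1+R2) = 0.618 and R1‖R2 ≤ 42.6 kΩ will meet the spec.)

R_th ≤ 42.6 kΩ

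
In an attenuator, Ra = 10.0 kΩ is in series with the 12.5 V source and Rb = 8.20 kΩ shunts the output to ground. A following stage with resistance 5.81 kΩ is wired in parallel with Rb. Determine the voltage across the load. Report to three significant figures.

V_out ≈ 3.17 V

The load sits in parallel with Rb: Rb‖R_L = (8.20 × 5.81) / (8.20 + 5.81) = 3.401 kΩ.
V_out = 12.5 × 3.401 / (10.0 + 3.401) = 12.5 × 3.401/13.40 = 3.17 V.
(Unloaded it would have been 5.63 V.)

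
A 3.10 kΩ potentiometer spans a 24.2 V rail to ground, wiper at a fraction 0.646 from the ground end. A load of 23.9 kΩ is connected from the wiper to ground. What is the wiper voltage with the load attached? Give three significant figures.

V ≈ 15.2 V

The wiper splits the pot into (1−α)R = 1.097 kΩ above and αR = 2.003 kΩ below.
Lower section ‖ load = 1.848 kΩ.
V_wiper = 24.2 × 1.848/(1.097 + 1.848) = 15.2 V.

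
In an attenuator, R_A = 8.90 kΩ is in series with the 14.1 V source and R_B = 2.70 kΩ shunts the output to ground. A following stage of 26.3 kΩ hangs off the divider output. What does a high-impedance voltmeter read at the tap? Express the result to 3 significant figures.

The load sits in parallel with R_B: R_B‖R_L = (2.70 × 26.3) / (2.70 + 26.3) = 2.449 kΩ.
V_out = 14.1 × 2.449 / (8.90 + 2.449) = 14.1 × 2.449/11.35 = 3.04 V.
(Unloaded it would have been 3.28 V.)

V_out ≈ 3.04 V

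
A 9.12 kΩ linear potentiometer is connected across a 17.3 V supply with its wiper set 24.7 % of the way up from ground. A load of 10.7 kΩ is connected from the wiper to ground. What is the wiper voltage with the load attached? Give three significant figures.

V ≈ 3.69 V

The wiper splits the pot into (1−α)R = 6.867 kΩ above and αR = 2.253 kΩ below.
Lower section ‖ load = 1.861 kΩ.
V_wiper = 17.3 × 1.861/(6.867 + 1.861) = 3.69 V.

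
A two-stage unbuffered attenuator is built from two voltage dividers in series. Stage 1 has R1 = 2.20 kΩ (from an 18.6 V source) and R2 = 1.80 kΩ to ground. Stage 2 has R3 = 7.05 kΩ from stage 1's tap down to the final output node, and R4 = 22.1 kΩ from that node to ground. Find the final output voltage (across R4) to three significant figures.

V_out ≈ 6.14 V

Stage 2 presents R3+R4 = 29.15 kΩ as a load on stage 1's tap.
Stage 1's lower leg becomes R2‖(R3+R4) = 1.695 kΩ, so V_mid = 18.6 × 1.695/3.895 = 8.095 V.
Stage 2 is itself unloaded: V_out = V_mid × R4/(R3+R4) = 8.095 × 22.1/29.15 = 6.14 V.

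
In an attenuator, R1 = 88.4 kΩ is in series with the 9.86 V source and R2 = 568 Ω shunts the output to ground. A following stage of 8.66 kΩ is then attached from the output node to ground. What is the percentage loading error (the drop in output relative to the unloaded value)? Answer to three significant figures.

6.12 %

The divider's output (Thévenin) resistance is R1‖R2 = 564.4 Ω.
Fractional drop under load = R_th/(R_th + R_L) = 564.4 / (564.4 + 8660) = 0.06118.
So the output falls by 6.12 %.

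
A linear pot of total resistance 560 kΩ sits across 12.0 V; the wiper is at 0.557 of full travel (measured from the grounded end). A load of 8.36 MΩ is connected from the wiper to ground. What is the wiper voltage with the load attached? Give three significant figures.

V ≈ 6.58 V

The wiper splits the pot into (1−α)R = 248.1 kΩ above and αR = 311.9 kΩ below.
Lower section ‖ load = 300.7 kΩ.
V_wiper = 12.0 × 300.7/(248.1 + 300.7) = 6.58 V.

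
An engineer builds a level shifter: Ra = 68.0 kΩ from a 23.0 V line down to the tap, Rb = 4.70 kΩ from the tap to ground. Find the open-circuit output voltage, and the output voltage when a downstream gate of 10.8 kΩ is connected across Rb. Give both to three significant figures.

Open-circuit: V = 23.0 × 4.70/(68.0 + 4.70) = 1.49 V.
With the load, Rb becomes Rb‖R_L = 3.275 kΩ, so V = 23.0 × 3.275/71.27 = 1.06 V.

Unloaded: 1.49 V; loaded: 1.06 V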